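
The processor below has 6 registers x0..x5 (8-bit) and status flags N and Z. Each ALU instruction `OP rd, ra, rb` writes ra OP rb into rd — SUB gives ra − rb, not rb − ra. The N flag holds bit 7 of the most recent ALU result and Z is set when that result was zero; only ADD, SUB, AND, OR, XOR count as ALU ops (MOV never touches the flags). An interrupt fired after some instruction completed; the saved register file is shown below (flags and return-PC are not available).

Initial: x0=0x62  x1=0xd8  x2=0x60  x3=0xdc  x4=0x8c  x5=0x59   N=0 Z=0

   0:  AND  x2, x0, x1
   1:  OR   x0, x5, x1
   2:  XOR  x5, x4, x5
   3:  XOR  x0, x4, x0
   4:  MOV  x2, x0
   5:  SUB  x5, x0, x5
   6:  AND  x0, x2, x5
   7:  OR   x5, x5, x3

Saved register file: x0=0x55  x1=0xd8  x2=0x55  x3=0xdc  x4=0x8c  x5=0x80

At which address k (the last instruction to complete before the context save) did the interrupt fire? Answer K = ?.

K = 5

after  0: x0=0x62 x1=0xd8 x2=0x40 x3=0xdc x4=0x8c x5=0x59  N=0 Z=0
after  1: x0=0xd9 x1=0xd8 x2=0x40 x3=0xdc x4=0x8c x5=0x59  N=1 Z=0
after  2: x0=0xd9 x1=0xd8 x2=0x40 x3=0xdc x4=0x8c x5=0xd5  N=1 Z=0
after  3: x0=0x55 x1=0xd8 x2=0x40 x3=0xdc x4=0x8c x5=0xd5  N=0 Z=0
after  4: x0=0x55 x1=0xd8 x2=0x55 x3=0xdc x4=0x8c x5=0xd5  N=0 Z=0
after  5: x0=0x55 x1=0xd8 x2=0x55 x3=0xdc x4=0x8c x5=0x80  N=1 Z=0
-- IRQ taken; context saved, return-PC = 6 --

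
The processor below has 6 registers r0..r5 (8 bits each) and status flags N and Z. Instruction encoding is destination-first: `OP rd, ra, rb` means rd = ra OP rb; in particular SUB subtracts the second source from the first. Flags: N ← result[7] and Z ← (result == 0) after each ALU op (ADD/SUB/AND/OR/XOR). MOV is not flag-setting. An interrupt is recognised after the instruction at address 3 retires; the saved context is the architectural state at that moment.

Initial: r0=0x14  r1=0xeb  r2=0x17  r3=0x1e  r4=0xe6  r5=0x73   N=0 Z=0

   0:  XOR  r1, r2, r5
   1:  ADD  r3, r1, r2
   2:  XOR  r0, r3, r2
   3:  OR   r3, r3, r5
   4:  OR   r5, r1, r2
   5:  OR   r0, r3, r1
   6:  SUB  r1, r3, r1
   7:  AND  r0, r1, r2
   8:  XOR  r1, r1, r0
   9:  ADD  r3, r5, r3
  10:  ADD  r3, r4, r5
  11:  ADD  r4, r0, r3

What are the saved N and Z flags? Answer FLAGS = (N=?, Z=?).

after  0: r0=0x14 r1=0x64 r2=0x17 r3=0x1e r4=0xe6 r5=0x73  N=0 Z=0
after  1: r0=0x14 r1=0x64 r2=0x17 r3=0x7b r4=0xe6 r5=0x73  N=0 Z=0
after  2: r0=0x6c r1=0x64 r2=0x17 r3=0x7b r4=0xe6 r5=0x73  N=0 Z=0
after  3: r0=0x6c r1=0x64 r2=0x17 r3=0x7b r4=0xe6 r5=0x73  N=0 Z=0
-- IRQ taken; context saved, return-PC = 4 --

FLAGS = (N=0, Z=0)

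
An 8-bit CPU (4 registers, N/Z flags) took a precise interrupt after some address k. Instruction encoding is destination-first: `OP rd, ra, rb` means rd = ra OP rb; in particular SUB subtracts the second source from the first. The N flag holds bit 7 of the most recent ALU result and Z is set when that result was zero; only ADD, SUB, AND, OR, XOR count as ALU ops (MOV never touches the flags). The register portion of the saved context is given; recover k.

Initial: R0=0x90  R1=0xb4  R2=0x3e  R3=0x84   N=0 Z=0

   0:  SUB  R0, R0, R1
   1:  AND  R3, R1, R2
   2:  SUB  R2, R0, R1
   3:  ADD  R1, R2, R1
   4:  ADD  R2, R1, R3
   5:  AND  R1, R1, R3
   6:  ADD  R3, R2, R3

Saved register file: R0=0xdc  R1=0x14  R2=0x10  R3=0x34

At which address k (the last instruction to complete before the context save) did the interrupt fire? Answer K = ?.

K = 5

after  0: R0=0xdc R1=0xb4 R2=0x3e R3=0x84  N=1 Z=0
after  1: R0=0xdc R1=0xb4 R2=0x3e R3=0x34  N=0 Z=0
after  2: R0=0xdc R1=0xb4 R2=0x28 R3=0x34  N=0 Z=0
after  3: R0=0xdc R1=0xdc R2=0x28 R3=0x34  N=1 Z=0
after  4: R0=0xdc R1=0xdc R2=0x10 R3=0x34  N=0 Z=0
after  5: R0=0xdc R1=0x14 R2=0x10 R3=0x34  N=0 Z=0
-- IRQ taken; context saved, return-PC = 6 --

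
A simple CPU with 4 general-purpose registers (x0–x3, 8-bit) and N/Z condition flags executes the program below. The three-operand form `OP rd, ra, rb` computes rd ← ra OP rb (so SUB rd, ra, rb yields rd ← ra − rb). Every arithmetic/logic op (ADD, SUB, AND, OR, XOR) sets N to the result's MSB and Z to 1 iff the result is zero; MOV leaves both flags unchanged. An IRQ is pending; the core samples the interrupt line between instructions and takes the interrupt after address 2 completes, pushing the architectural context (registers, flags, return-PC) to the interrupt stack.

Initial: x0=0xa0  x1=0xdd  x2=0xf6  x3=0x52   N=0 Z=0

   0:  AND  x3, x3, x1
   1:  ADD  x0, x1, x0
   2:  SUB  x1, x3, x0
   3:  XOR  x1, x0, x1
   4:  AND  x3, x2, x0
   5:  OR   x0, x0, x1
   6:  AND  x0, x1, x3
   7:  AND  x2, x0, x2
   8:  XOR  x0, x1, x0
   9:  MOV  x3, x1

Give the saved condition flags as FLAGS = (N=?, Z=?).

FLAGS = (N=1, Z=0)

after  0: x0=0xa0 x1=0xdd x2=0xf6 x3=0x50  N=0 Z=0
after  1: x0=0x7d x1=0xdd x2=0xf6 x3=0x50  N=0 Z=0
after  2: x0=0x7d x1=0xd3 x2=0xf6 x3=0x50  N=1 Z=0
-- IRQ taken; context saved, return-PC = 3 --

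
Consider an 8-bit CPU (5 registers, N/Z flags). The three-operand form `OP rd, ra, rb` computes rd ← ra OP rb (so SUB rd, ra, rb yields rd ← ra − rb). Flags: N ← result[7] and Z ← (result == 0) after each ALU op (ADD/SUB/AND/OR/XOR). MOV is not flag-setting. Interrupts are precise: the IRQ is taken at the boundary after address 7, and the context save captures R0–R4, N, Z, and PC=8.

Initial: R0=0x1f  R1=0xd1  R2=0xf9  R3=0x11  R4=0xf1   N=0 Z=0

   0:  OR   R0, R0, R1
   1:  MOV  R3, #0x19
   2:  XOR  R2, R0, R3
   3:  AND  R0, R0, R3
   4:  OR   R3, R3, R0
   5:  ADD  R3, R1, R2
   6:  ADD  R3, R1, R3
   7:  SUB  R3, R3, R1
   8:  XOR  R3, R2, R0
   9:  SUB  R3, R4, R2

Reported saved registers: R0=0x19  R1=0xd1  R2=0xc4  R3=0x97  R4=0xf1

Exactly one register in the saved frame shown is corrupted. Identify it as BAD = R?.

BAD = R2

after  0: R0=0xdf R1=0xd1 R2=0xf9 R3=0x11 R4=0xf1  N=1 Z=0
after  1: R0=0xdf R1=0xd1 R2=0xf9 R3=0x19 R4=0xf1  N=1 Z=0
after  2: R0=0xdf R1=0xd1 R2=0xc6 R3=0x19 R4=0xf1  N=1 Z=0
after  3: R0=0x19 R1=0xd1 R2=0xc6 R3=0x19 R4=0xf1  N=0 Z=0
after  4: R0=0x19 R1=0xd1 R2=0xc6 R3=0x19 R4=0xf1  N=0 Z=0
after  5: R0=0x19 R1=0xd1 R2=0xc6 R3=0x97 R4=0xf1  N=1 Z=0
after  6: R0=0x19 R1=0xd1 R2=0xc6 R3=0x68 R4=0xf1  N=0 Z=0
after  7: R0=0x19 R1=0xd1 R2=0xc6 R3=0x97 R4=0xf1  N=1 Z=0
-- IRQ taken; context saved, return-PC = 8 --
mismatch: R2: reported 0xc4 vs actual 0xc6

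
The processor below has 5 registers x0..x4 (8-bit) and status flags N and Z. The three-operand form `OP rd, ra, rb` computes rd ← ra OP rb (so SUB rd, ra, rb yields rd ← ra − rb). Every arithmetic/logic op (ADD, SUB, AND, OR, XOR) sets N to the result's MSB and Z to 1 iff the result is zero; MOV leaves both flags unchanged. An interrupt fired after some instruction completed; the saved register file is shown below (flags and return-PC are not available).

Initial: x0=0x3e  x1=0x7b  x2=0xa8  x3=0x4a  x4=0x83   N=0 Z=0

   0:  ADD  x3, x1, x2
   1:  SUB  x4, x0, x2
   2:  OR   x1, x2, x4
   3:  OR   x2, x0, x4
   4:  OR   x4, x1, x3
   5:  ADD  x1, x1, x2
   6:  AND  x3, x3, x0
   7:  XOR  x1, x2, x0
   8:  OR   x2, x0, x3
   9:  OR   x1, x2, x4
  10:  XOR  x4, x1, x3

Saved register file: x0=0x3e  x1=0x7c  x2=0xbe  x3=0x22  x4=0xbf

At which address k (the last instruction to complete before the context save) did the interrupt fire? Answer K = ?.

after  0: x0=0x3e x1=0x7b x2=0xa8 x3=0x23 x4=0x83  N=0 Z=0
after  1: x0=0x3e x1=0x7b x2=0xa8 x3=0x23 x4=0x96  N=1 Z=0
after  2: x0=0x3e x1=0xbe x2=0xa8 x3=0x23 x4=0x96  N=1 Z=0
after  3: x0=0x3e x1=0xbe x2=0xbe x3=0x23 x4=0x96  N=1 Z=0
after  4: x0=0x3e x1=0xbe x2=0xbe x3=0x23 x4=0xbf  N=1 Z=0
after  5: x0=0x3e x1=0x7c x2=0xbe x3=0x23 x4=0xbf  N=0 Z=0
after  6: x0=0x3e x1=0x7c x2=0xbe x3=0x22 x4=0xbf  N=0 Z=0
-- IRQ taken; context saved, return-PC = 7 --

K = 6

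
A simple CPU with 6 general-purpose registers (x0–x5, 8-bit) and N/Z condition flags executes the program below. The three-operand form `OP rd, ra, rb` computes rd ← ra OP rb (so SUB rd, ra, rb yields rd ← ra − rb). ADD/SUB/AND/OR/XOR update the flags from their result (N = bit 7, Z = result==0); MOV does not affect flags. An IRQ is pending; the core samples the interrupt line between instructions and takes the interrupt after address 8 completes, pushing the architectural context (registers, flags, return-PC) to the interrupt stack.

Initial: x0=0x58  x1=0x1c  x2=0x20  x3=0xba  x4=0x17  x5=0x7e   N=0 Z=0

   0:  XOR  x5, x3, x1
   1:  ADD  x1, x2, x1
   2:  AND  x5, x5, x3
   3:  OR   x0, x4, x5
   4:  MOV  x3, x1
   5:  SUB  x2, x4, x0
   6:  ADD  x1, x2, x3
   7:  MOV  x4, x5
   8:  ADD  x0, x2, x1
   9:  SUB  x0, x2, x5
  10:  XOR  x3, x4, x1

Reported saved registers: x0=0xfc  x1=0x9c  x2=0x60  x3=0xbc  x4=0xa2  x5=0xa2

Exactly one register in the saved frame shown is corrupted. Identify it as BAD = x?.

BAD = x3

after  0: x0=0x58 x1=0x1c x2=0x20 x3=0xba x4=0x17 x5=0xa6  N=1 Z=0
after  1: x0=0x58 x1=0x3c x2=0x20 x3=0xba x4=0x17 x5=0xa6  N=0 Z=0
after  2: x0=0x58 x1=0x3c x2=0x20 x3=0xba x4=0x17 x5=0xa2  N=1 Z=0
after  3: x0=0xb7 x1=0x3c x2=0x20 x3=0xba x4=0x17 x5=0xa2  N=1 Z=0
after  4: x0=0xb7 x1=0x3c x2=0x20 x3=0x3c x4=0x17 x5=0xa2  N=1 Z=0
after  5: x0=0xb7 x1=0x3c x2=0x60 x3=0x3c x4=0x17 x5=0xa2  N=0 Z=0
after  6: x0=0xb7 x1=0x9c x2=0x60 x3=0x3c x4=0x17 x5=0xa2  N=1 Z=0
after  7: x0=0xb7 x1=0x9c x2=0x60 x3=0x3c x4=0xa2 x5=0xa2  N=1 Z=0
after  8: x0=0xfc x1=0x9c x2=0x60 x3=0x3c x4=0xa2 x5=0xa2  N=1 Z=0
-- IRQ taken; context saved, return-PC = 9 --
mismatch: x3: reported 0xbc vs actual 0x3c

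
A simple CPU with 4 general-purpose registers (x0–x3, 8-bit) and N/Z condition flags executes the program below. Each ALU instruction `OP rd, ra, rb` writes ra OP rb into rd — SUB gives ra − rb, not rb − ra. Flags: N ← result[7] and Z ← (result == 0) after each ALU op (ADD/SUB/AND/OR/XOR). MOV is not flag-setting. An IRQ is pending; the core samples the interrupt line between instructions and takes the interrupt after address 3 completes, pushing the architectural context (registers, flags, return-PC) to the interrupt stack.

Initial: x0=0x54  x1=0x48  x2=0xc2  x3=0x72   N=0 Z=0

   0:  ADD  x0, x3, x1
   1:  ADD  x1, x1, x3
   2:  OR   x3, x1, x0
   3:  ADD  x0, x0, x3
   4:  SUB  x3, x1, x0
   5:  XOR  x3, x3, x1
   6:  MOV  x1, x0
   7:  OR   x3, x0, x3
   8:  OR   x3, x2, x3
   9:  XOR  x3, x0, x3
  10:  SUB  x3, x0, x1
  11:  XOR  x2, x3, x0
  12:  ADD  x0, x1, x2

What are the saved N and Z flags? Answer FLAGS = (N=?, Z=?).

after  0: x0=0xba x1=0x48 x2=0xc2 x3=0x72  N=1 Z=0
after  1: x0=0xba x1=0xba x2=0xc2 x3=0x72  N=1 Z=0
after  2: x0=0xba x1=0xba x2=0xc2 x3=0xba  N=1 Z=0
after  3: x0=0x74 x1=0xba x2=0xc2 x3=0xba  N=0 Z=0
-- IRQ taken; context saved, return-PC = 4 --

FLAGS = (N=0, Z=0)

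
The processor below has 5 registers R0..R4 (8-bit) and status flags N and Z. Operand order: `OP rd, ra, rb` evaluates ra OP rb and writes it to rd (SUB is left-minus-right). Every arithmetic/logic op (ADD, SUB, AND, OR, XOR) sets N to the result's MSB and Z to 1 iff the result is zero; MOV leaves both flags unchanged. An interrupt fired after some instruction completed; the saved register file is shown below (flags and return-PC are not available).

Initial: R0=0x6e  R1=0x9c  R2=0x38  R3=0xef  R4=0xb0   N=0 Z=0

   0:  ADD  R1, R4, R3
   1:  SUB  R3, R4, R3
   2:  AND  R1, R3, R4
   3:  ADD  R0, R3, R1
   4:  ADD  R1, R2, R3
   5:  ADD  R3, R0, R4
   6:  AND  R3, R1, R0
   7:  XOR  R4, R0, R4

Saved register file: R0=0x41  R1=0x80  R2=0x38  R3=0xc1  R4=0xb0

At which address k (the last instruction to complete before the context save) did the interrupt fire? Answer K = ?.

after  0: R0=0x6e R1=0x9f R2=0x38 R3=0xef R4=0xb0  N=1 Z=0
after  1: R0=0x6e R1=0x9f R2=0x38 R3=0xc1 R4=0xb0  N=1 Z=0
after  2: R0=0x6e R1=0x80 R2=0x38 R3=0xc1 R4=0xb0  N=1 Z=0
after  3: R0=0x41 R1=0x80 R2=0x38 R3=0xc1 R4=0xb0  N=0 Z=0
-- IRQ taken; context saved, return-PC = 4 --

K = 3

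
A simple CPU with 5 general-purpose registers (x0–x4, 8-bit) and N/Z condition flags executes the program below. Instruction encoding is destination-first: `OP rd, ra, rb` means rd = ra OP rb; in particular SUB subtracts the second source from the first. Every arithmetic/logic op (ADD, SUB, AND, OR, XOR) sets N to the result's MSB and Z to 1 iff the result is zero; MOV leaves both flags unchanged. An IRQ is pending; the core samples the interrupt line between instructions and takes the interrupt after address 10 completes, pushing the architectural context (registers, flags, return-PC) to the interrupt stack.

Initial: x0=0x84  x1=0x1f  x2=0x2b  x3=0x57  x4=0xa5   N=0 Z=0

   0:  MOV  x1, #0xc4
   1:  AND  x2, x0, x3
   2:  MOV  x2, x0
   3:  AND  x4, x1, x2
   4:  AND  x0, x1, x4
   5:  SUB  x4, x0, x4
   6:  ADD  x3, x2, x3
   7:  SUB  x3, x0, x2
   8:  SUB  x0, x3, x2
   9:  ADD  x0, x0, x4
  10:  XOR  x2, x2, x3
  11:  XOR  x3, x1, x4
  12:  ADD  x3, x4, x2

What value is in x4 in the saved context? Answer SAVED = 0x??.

SAVED = 0x00

after  0: x0=0x84 x1=0xc4 x2=0x2b x3=0x57 x4=0xa5  N=0 Z=0
after  1: x0=0x84 x1=0xc4 x2=0x04 x3=0x57 x4=0xa5  N=0 Z=0
after  2: x0=0x84 x1=0xc4 x2=0x84 x3=0x57 x4=0xa5  N=0 Z=0
after  3: x0=0x84 x1=0xc4 x2=0x84 x3=0x57 x4=0x84  N=1 Z=0
after  4: x0=0x84 x1=0xc4 x2=0x84 x3=0x57 x4=0x84  N=1 Z=0
after  5: x0=0x84 x1=0xc4 x2=0x84 x3=0x57 x4=0x00  N=0 Z=1
after  6: x0=0x84 x1=0xc4 x2=0x84 x3=0xdb x4=0x00  N=1 Z=0
after  7: x0=0x84 x1=0xc4 x2=0x84 x3=0x00 x4=0x00  N=0 Z=1
after  8: x0=0x7c x1=0xc4 x2=0x84 x3=0x00 x4=0x00  N=0 Z=0
after  9: x0=0x7c x1=0xc4 x2=0x84 x3=0x00 x4=0x00  N=0 Z=0
after 10: x0=0x7c x1=0xc4 x2=0x84 x3=0x00 x4=0x00  N=1 Z=0
-- IRQ taken; context saved, return-PC = 11 --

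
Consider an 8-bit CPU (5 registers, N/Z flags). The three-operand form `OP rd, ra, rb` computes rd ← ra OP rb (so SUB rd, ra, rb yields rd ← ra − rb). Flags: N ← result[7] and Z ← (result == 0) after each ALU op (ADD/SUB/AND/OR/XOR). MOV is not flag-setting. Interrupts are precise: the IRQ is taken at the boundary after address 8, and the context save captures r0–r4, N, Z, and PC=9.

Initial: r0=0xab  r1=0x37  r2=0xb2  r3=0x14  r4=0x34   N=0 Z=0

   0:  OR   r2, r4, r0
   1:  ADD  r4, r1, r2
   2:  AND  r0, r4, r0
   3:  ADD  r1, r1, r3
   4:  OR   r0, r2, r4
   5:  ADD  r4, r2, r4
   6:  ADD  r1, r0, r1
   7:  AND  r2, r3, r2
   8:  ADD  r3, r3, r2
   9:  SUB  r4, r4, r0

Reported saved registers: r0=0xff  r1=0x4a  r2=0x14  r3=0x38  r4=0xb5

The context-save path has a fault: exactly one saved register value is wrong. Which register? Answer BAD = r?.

BAD = r3

after  0: r0=0xab r1=0x37 r2=0xbf r3=0x14 r4=0x34  N=1 Z=0
after  1: r0=0xab r1=0x37 r2=0xbf r3=0x14 r4=0xf6  N=1 Z=0
after  2: r0=0xa2 r1=0x37 r2=0xbf r3=0x14 r4=0xf6  N=1 Z=0
after  3: r0=0xa2 r1=0x4b r2=0xbf r3=0x14 r4=0xf6  N=0 Z=0
after  4: r0=0xff r1=0x4b r2=0xbf r3=0x14 r4=0xf6  N=1 Z=0
after  5: r0=0xff r1=0x4b r2=0xbf r3=0x14 r4=0xb5  N=1 Z=0
after  6: r0=0xff r1=0x4a r2=0xbf r3=0x14 r4=0xb5  N=0 Z=0
after  7: r0=0xff r1=0x4a r2=0x14 r3=0x14 r4=0xb5  N=0 Z=0
after  8: r0=0xff r1=0x4a r2=0x14 r3=0x28 r4=0xb5  N=0 Z=0
-- IRQ taken; context saved, return-PC = 9 --
mismatch: r3: reported 0x38 vs actual 0x28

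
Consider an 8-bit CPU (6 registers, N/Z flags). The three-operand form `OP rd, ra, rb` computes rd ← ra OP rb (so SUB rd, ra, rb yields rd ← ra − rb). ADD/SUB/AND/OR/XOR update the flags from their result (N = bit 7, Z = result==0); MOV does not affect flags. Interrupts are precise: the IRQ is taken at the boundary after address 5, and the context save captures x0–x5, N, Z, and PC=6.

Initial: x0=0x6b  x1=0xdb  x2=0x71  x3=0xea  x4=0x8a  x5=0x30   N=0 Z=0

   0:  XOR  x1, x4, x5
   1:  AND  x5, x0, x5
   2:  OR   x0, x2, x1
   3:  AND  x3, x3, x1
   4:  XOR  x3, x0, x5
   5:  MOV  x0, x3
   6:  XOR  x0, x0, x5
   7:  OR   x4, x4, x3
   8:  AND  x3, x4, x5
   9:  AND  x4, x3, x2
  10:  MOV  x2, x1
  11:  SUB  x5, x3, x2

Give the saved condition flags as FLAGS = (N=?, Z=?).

after  0: x0=0x6b x1=0xba x2=0x71 x3=0xea x4=0x8a x5=0x30  N=1 Z=0
after  1: x0=0x6b x1=0xba x2=0x71 x3=0xea x4=0x8a x5=0x20  N=0 Z=0
after  2: x0=0xfb x1=0xba x2=0x71 x3=0xea x4=0x8a x5=0x20  N=1 Z=0
after  3: x0=0xfb x1=0xba x2=0x71 x3=0xaa x4=0x8a x5=0x20  N=1 Z=0
after  4: x0=0xfb x1=0xba x2=0x71 x3=0xdb x4=0x8a x5=0x20  N=1 Z=0
after  5: x0=0xdb x1=0xba x2=0x71 x3=0xdb x4=0x8a x5=0x20  N=1 Z=0
-- IRQ taken; context saved, return-PC = 6 --

FLAGS = (N=1, Z=0)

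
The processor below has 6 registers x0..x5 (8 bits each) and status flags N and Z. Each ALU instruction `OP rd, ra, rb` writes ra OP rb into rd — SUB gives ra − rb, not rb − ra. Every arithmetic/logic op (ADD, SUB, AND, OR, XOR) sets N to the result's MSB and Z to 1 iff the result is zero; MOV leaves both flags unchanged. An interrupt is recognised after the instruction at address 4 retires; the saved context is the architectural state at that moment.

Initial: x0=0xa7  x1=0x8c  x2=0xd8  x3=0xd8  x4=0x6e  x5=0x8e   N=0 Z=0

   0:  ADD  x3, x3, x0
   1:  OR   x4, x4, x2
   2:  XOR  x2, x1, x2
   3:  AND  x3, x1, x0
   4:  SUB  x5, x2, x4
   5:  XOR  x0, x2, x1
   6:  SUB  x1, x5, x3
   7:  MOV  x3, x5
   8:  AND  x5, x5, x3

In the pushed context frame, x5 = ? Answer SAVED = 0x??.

after  0: x0=0xa7 x1=0x8c x2=0xd8 x3=0x7f x4=0x6e x5=0x8e  N=0 Z=0
after  1: x0=0xa7 x1=0x8c x2=0xd8 x3=0x7f x4=0xfe x5=0x8e  N=1 Z=0
after  2: x0=0xa7 x1=0x8c x2=0x54 x3=0x7f x4=0xfe x5=0x8e  N=0 Z=0
after  3: x0=0xa7 x1=0x8c x2=0x54 x3=0x84 x4=0xfe x5=0x8e  N=1 Z=0
after  4: x0=0xa7 x1=0x8c x2=0x54 x3=0x84 x4=0xfe x5=0x56  N=0 Z=0
-- IRQ taken; context saved, return-PC = 5 --

SAVED = 0x56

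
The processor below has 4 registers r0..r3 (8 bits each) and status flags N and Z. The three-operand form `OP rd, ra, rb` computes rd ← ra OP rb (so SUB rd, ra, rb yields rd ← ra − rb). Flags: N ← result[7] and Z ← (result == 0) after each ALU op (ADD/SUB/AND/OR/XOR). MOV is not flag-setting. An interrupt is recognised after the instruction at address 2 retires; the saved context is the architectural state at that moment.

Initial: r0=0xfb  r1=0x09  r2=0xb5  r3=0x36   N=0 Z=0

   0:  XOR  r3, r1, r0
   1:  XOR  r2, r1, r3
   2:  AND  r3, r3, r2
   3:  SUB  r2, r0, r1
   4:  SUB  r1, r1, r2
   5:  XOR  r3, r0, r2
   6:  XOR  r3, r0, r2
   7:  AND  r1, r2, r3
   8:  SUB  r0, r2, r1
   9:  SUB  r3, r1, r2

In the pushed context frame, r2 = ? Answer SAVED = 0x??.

after  0: r0=0xfb r1=0x09 r2=0xb5 r3=0xf2  N=1 Z=0
after  1: r0=0xfb r1=0x09 r2=0xfb r3=0xf2  N=1 Z=0
after  2: r0=0xfb r1=0x09 r2=0xfb r3=0xf2  N=1 Z=0
-- IRQ taken; context saved, return-PC = 3 --

SAVED = 0xfb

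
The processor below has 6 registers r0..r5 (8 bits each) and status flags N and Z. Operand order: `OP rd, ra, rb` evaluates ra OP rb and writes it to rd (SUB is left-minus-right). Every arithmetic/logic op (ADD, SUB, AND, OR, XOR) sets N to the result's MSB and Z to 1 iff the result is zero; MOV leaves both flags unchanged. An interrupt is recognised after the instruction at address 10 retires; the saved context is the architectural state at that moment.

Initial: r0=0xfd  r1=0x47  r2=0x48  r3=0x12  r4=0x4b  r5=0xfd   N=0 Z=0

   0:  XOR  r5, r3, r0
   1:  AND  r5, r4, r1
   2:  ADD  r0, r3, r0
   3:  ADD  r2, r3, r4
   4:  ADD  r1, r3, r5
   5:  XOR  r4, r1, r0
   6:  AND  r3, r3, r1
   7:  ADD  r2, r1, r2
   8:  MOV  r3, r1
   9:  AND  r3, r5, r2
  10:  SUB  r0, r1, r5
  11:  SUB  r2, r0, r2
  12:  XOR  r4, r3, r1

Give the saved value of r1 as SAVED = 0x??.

SAVED = 0x55

after  0: r0=0xfd r1=0x47 r2=0x48 r3=0x12 r4=0x4b r5=0xef  N=1 Z=0
after  1: r0=0xfd r1=0x47 r2=0x48 r3=0x12 r4=0x4b r5=0x43  N=0 Z=0
after  2: r0=0x0f r1=0x47 r2=0x48 r3=0x12 r4=0x4b r5=0x43  N=0 Z=0
after  3: r0=0x0f r1=0x47 r2=0x5d r3=0x12 r4=0x4b r5=0x43  N=0 Z=0
after  4: r0=0x0f r1=0x55 r2=0x5d r3=0x12 r4=0x4b r5=0x43  N=0 Z=0
after  5: r0=0x0f r1=0x55 r2=0x5d r3=0x12 r4=0x5a r5=0x43  N=0 Z=0
after  6: r0=0x0f r1=0x55 r2=0x5d r3=0x10 r4=0x5a r5=0x43  N=0 Z=0
after  7: r0=0x0f r1=0x55 r2=0xb2 r3=0x10 r4=0x5a r5=0x43  N=1 Z=0
after  8: r0=0x0f r1=0x55 r2=0xb2 r3=0x55 r4=0x5a r5=0x43  N=1 Z=0
after  9: r0=0x0f r1=0x55 r2=0xb2 r3=0x02 r4=0x5a r5=0x43  N=0 Z=0
after 10: r0=0x12 r1=0x55 r2=0xb2 r3=0x02 r4=0x5a r5=0x43  N=0 Z=0
-- IRQ taken; context saved, return-PC = 11 --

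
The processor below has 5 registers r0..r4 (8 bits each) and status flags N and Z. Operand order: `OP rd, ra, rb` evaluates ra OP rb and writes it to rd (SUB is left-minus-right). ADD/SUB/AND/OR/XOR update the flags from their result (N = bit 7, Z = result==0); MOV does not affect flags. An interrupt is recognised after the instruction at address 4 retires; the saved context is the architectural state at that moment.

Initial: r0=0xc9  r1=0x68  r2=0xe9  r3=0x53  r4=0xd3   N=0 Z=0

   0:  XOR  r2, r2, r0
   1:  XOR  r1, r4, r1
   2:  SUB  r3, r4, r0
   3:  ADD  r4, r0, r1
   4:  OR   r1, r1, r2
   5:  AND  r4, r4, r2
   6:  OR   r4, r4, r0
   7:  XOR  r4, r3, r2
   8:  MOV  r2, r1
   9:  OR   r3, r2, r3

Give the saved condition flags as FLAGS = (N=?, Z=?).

FLAGS = (N=1, Z=0)

after  0: r0=0xc9 r1=0x68 r2=0x20 r3=0x53 r4=0xd3  N=0 Z=0
after  1: r0=0xc9 r1=0xbb r2=0x20 r3=0x53 r4=0xd3  N=1 Z=0
after  2: r0=0xc9 r1=0xbb r2=0x20 r3=0x0a r4=0xd3  N=0 Z=0
after  3: r0=0xc9 r1=0xbb r2=0x20 r3=0x0a r4=0x84  N=1 Z=0
after  4: r0=0xc9 r1=0xbb r2=0x20 r3=0x0a r4=0x84  N=1 Z=0
-- IRQ taken; context saved, return-PC = 5 --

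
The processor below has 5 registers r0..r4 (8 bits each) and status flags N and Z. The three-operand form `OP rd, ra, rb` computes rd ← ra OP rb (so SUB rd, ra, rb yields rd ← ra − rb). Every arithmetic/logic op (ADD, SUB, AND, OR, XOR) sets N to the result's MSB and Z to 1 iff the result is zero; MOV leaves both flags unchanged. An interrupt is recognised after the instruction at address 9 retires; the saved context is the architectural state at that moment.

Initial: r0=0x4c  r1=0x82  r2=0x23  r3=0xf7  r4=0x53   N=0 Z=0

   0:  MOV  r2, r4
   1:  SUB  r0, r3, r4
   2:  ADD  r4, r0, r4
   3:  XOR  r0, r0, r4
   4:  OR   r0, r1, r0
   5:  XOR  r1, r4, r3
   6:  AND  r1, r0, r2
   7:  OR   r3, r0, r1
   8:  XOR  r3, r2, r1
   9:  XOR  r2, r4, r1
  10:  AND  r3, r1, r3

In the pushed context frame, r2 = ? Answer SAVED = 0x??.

after  0: r0=0x4c r1=0x82 r2=0x53 r3=0xf7 r4=0x53  N=0 Z=0
after  1: r0=0xa4 r1=0x82 r2=0x53 r3=0xf7 r4=0x53  N=1 Z=0
after  2: r0=0xa4 r1=0x82 r2=0x53 r3=0xf7 r4=0xf7  N=1 Z=0
after  3: r0=0x53 r1=0x82 r2=0x53 r3=0xf7 r4=0xf7  N=0 Z=0
after  4: r0=0xd3 r1=0x82 r2=0x53 r3=0xf7 r4=0xf7  N=1 Z=0
after  5: r0=0xd3 r1=0x00 r2=0x53 r3=0xf7 r4=0xf7  N=0 Z=1
after  6: r0=0xd3 r1=0x53 r2=0x53 r3=0xf7 r4=0xf7  N=0 Z=0
after  7: r0=0xd3 r1=0x53 r2=0x53 r3=0xd3 r4=0xf7  N=1 Z=0
after  8: r0=0xd3 r1=0x53 r2=0x53 r3=0x00 r4=0xf7  N=0 Z=1
after  9: r0=0xd3 r1=0x53 r2=0xa4 r3=0x00 r4=0xf7  N=1 Z=0
-- IRQ taken; context saved, return-PC = 10 --

SAVED = 0xa4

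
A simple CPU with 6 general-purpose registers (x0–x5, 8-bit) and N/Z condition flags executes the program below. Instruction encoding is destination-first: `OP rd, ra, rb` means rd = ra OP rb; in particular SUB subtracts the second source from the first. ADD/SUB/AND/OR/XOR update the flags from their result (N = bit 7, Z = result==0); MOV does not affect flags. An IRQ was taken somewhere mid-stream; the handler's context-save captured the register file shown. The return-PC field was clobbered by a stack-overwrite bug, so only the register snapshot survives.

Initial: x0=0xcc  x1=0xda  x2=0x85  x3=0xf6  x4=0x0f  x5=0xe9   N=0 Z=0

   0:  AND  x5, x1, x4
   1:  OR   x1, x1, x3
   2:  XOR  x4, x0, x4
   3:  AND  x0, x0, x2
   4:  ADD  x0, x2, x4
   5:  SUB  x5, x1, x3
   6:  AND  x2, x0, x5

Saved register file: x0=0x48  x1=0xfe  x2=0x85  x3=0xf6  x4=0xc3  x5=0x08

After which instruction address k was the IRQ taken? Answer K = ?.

K = 5

after  0: x0=0xcc x1=0xda x2=0x85 x3=0xf6 x4=0x0f x5=0x0a  N=0 Z=0
after  1: x0=0xcc x1=0xfe x2=0x85 x3=0xf6 x4=0x0f x5=0x0a  N=1 Z=0
after  2: x0=0xcc x1=0xfe x2=0x85 x3=0xf6 x4=0xc3 x5=0x0a  N=1 Z=0
after  3: x0=0x84 x1=0xfe x2=0x85 x3=0xf6 x4=0xc3 x5=0x0a  N=1 Z=0
after  4: x0=0x48 x1=0xfe x2=0x85 x3=0xf6 x4=0xc3 x5=0x0a  N=0 Z=0
after  5: x0=0x48 x1=0xfe x2=0x85 x3=0xf6 x4=0xc3 x5=0x08  N=0 Z=0
-- IRQ taken; context saved, return-PC = 6 --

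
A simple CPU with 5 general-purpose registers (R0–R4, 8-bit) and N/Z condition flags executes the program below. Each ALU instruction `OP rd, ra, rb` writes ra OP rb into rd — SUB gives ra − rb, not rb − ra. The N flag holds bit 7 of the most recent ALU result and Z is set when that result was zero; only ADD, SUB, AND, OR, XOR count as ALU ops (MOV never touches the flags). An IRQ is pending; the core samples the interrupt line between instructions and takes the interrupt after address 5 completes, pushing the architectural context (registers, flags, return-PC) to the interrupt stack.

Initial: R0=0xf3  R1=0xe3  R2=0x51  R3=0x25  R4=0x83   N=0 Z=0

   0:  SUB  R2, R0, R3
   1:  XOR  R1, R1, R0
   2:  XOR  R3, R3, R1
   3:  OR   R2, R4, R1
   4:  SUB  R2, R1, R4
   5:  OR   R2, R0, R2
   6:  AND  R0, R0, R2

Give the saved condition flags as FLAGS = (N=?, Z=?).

FLAGS = (N=1, Z=0)

after  0: R0=0xf3 R1=0xe3 R2=0xce R3=0x25 R4=0x83  N=1 Z=0
after  1: R0=0xf3 R1=0x10 R2=0xce R3=0x25 R4=0x83  N=0 Z=0
after  2: R0=0xf3 R1=0x10 R2=0xce R3=0x35 R4=0x83  N=0 Z=0
after  3: R0=0xf3 R1=0x10 R2=0x93 R3=0x35 R4=0x83  N=1 Z=0
after  4: R0=0xf3 R1=0x10 R2=0x8d R3=0x35 R4=0x83  N=1 Z=0
after  5: R0=0xf3 R1=0x10 R2=0xff R3=0x35 R4=0x83  N=1 Z=0
-- IRQ taken; context saved, return-PC = 6 --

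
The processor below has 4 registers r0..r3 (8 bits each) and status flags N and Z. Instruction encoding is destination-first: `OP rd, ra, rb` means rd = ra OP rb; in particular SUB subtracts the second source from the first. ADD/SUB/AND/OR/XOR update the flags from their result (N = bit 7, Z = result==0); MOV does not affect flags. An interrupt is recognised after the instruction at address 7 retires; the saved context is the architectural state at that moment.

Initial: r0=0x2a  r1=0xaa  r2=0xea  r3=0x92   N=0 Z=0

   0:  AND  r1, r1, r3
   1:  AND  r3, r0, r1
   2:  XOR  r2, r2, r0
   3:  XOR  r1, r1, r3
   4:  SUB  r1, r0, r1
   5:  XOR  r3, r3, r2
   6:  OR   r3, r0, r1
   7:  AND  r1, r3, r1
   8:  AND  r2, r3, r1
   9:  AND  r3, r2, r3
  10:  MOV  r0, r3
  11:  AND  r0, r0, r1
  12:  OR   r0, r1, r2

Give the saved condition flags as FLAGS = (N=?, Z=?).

after  0: r0=0x2a r1=0x82 r2=0xea r3=0x92  N=1 Z=0
after  1: r0=0x2a r1=0x82 r2=0xea r3=0x02  N=0 Z=0
after  2: r0=0x2a r1=0x82 r2=0xc0 r3=0x02  N=1 Z=0
after  3: r0=0x2a r1=0x80 r2=0xc0 r3=0x02  N=1 Z=0
after  4: r0=0x2a r1=0xaa r2=0xc0 r3=0x02  N=1 Z=0
after  5: r0=0x2a r1=0xaa r2=0xc0 r3=0xc2  N=1 Z=0
after  6: r0=0x2a r1=0xaa r2=0xc0 r3=0xaa  N=1 Z=0
after  7: r0=0x2a r1=0xaa r2=0xc0 r3=0xaa  N=1 Z=0
-- IRQ taken; context saved, return-PC = 8 --

FLAGS = (N=1, Z=0)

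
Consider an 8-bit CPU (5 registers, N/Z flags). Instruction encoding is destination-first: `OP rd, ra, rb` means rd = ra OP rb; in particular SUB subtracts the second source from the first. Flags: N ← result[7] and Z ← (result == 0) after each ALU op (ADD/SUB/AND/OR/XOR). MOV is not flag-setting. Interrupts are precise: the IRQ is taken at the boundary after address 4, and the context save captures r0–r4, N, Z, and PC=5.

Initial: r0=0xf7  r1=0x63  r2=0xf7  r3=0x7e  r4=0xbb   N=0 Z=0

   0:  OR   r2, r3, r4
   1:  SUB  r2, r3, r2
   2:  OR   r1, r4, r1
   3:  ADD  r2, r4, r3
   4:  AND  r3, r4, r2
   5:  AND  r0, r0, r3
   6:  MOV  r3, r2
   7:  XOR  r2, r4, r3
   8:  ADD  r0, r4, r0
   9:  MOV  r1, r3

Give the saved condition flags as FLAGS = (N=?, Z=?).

FLAGS = (N=0, Z=0)

after  0: r0=0xf7 r1=0x63 r2=0xff r3=0x7e r4=0xbb  N=1 Z=0
after  1: r0=0xf7 r1=0x63 r2=0x7f r3=0x7e r4=0xbb  N=0 Z=0
after  2: r0=0xf7 r1=0xfb r2=0x7f r3=0x7e r4=0xbb  N=1 Z=0
after  3: r0=0xf7 r1=0xfb r2=0x39 r3=0x7e r4=0xbb  N=0 Z=0
after  4: r0=0xf7 r1=0xfb r2=0x39 r3=0x39 r4=0xbb  N=0 Z=0
-- IRQ taken; context saved, return-PC = 5 --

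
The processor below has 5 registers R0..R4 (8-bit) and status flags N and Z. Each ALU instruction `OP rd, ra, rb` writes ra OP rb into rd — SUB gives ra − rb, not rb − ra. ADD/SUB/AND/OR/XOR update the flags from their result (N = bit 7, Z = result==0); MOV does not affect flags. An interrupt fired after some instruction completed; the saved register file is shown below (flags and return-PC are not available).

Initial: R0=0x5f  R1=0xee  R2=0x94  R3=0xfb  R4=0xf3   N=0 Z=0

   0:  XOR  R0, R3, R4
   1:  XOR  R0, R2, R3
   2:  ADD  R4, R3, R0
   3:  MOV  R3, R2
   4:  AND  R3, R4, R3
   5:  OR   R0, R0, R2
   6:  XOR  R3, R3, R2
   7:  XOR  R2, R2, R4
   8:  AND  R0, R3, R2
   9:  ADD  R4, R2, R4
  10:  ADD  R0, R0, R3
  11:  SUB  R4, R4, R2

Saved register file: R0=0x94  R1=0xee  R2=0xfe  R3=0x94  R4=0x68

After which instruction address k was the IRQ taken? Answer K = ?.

K = 9

after  0: R0=0x08 R1=0xee R2=0x94 R3=0xfb R4=0xf3  N=0 Z=0
after  1: R0=0x6f R1=0xee R2=0x94 R3=0xfb R4=0xf3  N=0 Z=0
after  2: R0=0x6f R1=0xee R2=0x94 R3=0xfb R4=0x6a  N=0 Z=0
after  3: R0=0x6f R1=0xee R2=0x94 R3=0x94 R4=0x6a  N=0 Z=0
after  4: R0=0x6f R1=0xee R2=0x94 R3=0x00 R4=0x6a  N=0 Z=1
after  5: R0=0xff R1=0xee R2=0x94 R3=0x00 R4=0x6a  N=1 Z=0
after  6: R0=0xff R1=0xee R2=0x94 R3=0x94 R4=0x6a  N=1 Z=0
after  7: R0=0xff R1=0xee R2=0xfe R3=0x94 R4=0x6a  N=1 Z=0
after  8: R0=0x94 R1=0xee R2=0xfe R3=0x94 R4=0x6a  N=1 Z=0
after  9: R0=0x94 R1=0xee R2=0xfe R3=0x94 R4=0x68  N=0 Z=0
-- IRQ taken; context saved, return-PC = 10 --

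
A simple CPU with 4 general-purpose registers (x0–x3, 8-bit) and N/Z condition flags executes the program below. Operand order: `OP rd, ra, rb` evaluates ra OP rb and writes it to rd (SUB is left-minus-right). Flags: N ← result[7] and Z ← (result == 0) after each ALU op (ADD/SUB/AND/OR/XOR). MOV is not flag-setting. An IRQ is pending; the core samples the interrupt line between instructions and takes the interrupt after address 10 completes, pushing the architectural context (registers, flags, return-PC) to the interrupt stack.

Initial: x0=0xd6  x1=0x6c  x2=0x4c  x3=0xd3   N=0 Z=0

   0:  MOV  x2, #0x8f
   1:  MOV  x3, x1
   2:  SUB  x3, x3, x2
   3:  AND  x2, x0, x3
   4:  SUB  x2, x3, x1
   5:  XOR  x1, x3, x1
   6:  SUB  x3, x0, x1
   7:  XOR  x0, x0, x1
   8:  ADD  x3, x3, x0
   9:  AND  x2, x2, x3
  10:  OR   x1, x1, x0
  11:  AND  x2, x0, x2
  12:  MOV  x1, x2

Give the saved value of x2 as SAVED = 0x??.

after  0: x0=0xd6 x1=0x6c x2=0x8f x3=0xd3  N=0 Z=0
after  1: x0=0xd6 x1=0x6c x2=0x8f x3=0x6c  N=0 Z=0
after  2: x0=0xd6 x1=0x6c x2=0x8f x3=0xdd  N=1 Z=0
after  3: x0=0xd6 x1=0x6c x2=0xd4 x3=0xdd  N=1 Z=0
after  4: x0=0xd6 x1=0x6c x2=0x71 x3=0xdd  N=0 Z=0
after  5: x0=0xd6 x1=0xb1 x2=0x71 x3=0xdd  N=1 Z=0
after  6: x0=0xd6 x1=0xb1 x2=0x71 x3=0x25  N=0 Z=0
after  7: x0=0x67 x1=0xb1 x2=0x71 x3=0x25  N=0 Z=0
after  8: x0=0x67 x1=0xb1 x2=0x71 x3=0x8c  N=1 Z=0
after  9: x0=0x67 x1=0xb1 x2=0x00 x3=0x8c  N=0 Z=1
after 10: x0=0x67 x1=0xf7 x2=0x00 x3=0x8c  N=1 Z=0
-- IRQ taken; context saved, return-PC = 11 --

SAVED = 0x00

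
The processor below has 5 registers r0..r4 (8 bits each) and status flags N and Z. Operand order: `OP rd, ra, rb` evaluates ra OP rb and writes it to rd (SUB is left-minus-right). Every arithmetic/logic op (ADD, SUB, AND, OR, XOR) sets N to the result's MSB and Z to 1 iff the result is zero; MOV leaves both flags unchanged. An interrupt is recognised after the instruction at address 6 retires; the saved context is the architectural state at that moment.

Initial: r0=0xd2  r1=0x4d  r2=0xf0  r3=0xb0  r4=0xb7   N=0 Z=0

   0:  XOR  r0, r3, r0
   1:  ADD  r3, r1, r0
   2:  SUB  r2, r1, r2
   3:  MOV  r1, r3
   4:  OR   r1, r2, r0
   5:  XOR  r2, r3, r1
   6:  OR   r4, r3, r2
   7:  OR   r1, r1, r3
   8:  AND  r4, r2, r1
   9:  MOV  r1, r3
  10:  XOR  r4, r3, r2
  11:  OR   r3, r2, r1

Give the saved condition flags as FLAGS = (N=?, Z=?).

FLAGS = (N=1, Z=0)

after  0: r0=0x62 r1=0x4d r2=0xf0 r3=0xb0 r4=0xb7  N=0 Z=0
after  1: r0=0x62 r1=0x4d r2=0xf0 r3=0xaf r4=0xb7  N=1 Z=0
after  2: r0=0x62 r1=0x4d r2=0x5d r3=0xaf r4=0xb7  N=0 Z=0
after  3: r0=0x62 r1=0xaf r2=0x5d r3=0xaf r4=0xb7  N=0 Z=0
after  4: r0=0x62 r1=0x7f r2=0x5d r3=0xaf r4=0xb7  N=0 Z=0
after  5: r0=0x62 r1=0x7f r2=0xd0 r3=0xaf r4=0xb7  N=1 Z=0
after  6: r0=0x62 r1=0x7f r2=0xd0 r3=0xaf r4=0xff  N=1 Z=0
-- IRQ taken; context saved, return-PC = 7 --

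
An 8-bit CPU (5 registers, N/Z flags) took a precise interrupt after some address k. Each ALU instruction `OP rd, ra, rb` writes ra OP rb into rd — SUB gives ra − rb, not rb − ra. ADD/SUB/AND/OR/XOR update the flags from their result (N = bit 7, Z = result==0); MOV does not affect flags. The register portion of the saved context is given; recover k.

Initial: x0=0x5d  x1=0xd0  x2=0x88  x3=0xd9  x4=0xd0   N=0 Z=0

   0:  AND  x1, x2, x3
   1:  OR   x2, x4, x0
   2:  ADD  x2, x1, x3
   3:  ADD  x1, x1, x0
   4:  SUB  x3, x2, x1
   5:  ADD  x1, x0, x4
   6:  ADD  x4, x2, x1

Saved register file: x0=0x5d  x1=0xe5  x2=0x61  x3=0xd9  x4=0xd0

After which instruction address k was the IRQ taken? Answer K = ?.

K = 3

after  0: x0=0x5d x1=0x88 x2=0x88 x3=0xd9 x4=0xd0  N=1 Z=0
after  1: x0=0x5d x1=0x88 x2=0xdd x3=0xd9 x4=0xd0  N=1 Z=0
after  2: x0=0x5d x1=0x88 x2=0x61 x3=0xd9 x4=0xd0  N=0 Z=0
after  3: x0=0x5d x1=0xe5 x2=0x61 x3=0xd9 x4=0xd0  N=1 Z=0
-- IRQ taken; context saved, return-PC = 4 --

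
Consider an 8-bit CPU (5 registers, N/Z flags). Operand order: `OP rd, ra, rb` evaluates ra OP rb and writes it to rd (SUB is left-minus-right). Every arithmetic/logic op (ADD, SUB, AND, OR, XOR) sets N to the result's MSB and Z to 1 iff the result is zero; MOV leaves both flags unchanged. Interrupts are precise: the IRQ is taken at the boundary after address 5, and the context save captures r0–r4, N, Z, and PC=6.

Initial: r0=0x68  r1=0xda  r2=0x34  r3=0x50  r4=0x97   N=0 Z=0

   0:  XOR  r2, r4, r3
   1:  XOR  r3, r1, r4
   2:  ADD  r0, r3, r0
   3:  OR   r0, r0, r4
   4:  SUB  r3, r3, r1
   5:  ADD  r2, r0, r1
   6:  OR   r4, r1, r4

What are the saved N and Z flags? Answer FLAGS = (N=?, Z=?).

after  0: r0=0x68 r1=0xda r2=0xc7 r3=0x50 r4=0x97  N=1 Z=0
after  1: r0=0x68 r1=0xda r2=0xc7 r3=0x4d r4=0x97  N=0 Z=0
after  2: r0=0xb5 r1=0xda r2=0xc7 r3=0x4d r4=0x97  N=1 Z=0
after  3: r0=0xb7 r1=0xda r2=0xc7 r3=0x4d r4=0x97  N=1 Z=0
after  4: r0=0xb7 r1=0xda r2=0xc7 r3=0x73 r4=0x97  N=0 Z=0
after  5: r0=0xb7 r1=0xda r2=0x91 r3=0x73 r4=0x97  N=1 Z=0
-- IRQ taken; context saved, return-PC = 6 --

FLAGS = (N=1, Z=0)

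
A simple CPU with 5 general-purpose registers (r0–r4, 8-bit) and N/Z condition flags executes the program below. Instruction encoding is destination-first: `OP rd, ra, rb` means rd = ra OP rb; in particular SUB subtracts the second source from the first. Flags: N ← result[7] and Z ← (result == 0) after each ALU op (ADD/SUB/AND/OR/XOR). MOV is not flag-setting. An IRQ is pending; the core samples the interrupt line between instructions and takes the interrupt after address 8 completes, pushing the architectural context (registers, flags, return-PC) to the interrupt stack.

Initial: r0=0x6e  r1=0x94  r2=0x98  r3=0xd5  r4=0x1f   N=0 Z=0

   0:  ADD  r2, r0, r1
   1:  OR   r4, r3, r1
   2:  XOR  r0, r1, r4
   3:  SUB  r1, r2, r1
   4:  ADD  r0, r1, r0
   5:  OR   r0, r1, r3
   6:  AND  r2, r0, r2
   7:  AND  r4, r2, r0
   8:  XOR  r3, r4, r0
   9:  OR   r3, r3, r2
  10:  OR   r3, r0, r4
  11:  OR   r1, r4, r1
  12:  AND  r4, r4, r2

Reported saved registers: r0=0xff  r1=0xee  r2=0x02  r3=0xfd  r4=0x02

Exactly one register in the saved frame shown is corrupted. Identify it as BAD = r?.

after  0: r0=0x6e r1=0x94 r2=0x02 r3=0xd5 r4=0x1f  N=0 Z=0
after  1: r0=0x6e r1=0x94 r2=0x02 r3=0xd5 r4=0xd5  N=1 Z=0
after  2: r0=0x41 r1=0x94 r2=0x02 r3=0xd5 r4=0xd5  N=0 Z=0
after  3: r0=0x41 r1=0x6e r2=0x02 r3=0xd5 r4=0xd5  N=0 Z=0
after  4: r0=0xaf r1=0x6e r2=0x02 r3=0xd5 r4=0xd5  N=1 Z=0
after  5: r0=0xff r1=0x6e r2=0x02 r3=0xd5 r4=0xd5  N=1 Z=0
after  6: r0=0xff r1=0x6e r2=0x02 r3=0xd5 r4=0xd5  N=0 Z=0
after  7: r0=0xff r1=0x6e r2=0x02 r3=0xd5 r4=0x02  N=0 Z=0
after  8: r0=0xff r1=0x6e r2=0x02 r3=0xfd r4=0x02  N=1 Z=0
-- IRQ taken; context saved, return-PC = 9 --
mismatch: r1: reported 0xee vs actual 0x6e

BAD = r1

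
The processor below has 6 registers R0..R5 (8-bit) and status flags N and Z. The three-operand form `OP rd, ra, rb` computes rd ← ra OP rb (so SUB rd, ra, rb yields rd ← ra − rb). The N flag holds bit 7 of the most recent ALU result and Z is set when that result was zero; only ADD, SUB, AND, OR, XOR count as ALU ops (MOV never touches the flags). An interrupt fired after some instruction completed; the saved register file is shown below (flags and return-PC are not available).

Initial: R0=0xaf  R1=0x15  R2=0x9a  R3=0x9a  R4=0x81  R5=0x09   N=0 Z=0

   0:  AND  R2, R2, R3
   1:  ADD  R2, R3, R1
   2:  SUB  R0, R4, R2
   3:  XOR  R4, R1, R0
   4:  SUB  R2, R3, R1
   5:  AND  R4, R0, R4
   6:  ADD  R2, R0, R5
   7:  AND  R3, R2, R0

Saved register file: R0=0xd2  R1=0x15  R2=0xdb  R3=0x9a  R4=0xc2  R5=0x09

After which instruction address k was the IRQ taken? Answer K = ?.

K = 6

after  0: R0=0xaf R1=0x15 R2=0x9a R3=0x9a R4=0x81 R5=0x09  N=1 Z=0
after  1: R0=0xaf R1=0x15 R2=0xaf R3=0x9a R4=0x81 R5=0x09  N=1 Z=0
after  2: R0=0xd2 R1=0x15 R2=0xaf R3=0x9a R4=0x81 R5=0x09  N=1 Z=0
after  3: R0=0xd2 R1=0x15 R2=0xaf R3=0x9a R4=0xc7 R5=0x09  N=1 Z=0
after  4: R0=0xd2 R1=0x15 R2=0x85 R3=0x9a R4=0xc7 R5=0x09  N=1 Z=0
after  5: R0=0xd2 R1=0x15 R2=0x85 R3=0x9a R4=0xc2 R5=0x09  N=1 Z=0
after  6: R0=0xd2 R1=0x15 R2=0xdb R3=0x9a R4=0xc2 R5=0x09  N=1 Z=0
-- IRQ taken; context saved, return-PC = 7 --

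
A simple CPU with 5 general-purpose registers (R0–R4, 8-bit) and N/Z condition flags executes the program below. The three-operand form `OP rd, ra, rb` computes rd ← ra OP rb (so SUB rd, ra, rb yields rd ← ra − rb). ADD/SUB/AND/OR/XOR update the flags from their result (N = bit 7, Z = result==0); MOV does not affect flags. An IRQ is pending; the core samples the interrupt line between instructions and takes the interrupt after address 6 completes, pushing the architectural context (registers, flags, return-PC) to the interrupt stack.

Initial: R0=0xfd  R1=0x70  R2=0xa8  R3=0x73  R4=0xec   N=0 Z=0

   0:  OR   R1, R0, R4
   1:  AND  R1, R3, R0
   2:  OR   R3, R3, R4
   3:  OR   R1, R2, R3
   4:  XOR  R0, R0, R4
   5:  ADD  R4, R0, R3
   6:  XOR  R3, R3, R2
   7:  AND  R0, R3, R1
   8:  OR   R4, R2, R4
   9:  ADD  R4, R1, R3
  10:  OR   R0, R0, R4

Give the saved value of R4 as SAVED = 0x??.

after  0: R0=0xfd R1=0xfd R2=0xa8 R3=0x73 R4=0xec  N=1 Z=0
after  1: R0=0xfd R1=0x71 R2=0xa8 R3=0x73 R4=0xec  N=0 Z=0
after  2: R0=0xfd R1=0x71 R2=0xa8 R3=0xff R4=0xec  N=1 Z=0
after  3: R0=0xfd R1=0xff R2=0xa8 R3=0xff R4=0xec  N=1 Z=0
after  4: R0=0x11 R1=0xff R2=0xa8 R3=0xff R4=0xec  N=0 Z=0
after  5: R0=0x11 R1=0xff R2=0xa8 R3=0xff R4=0x10  N=0 Z=0
after  6: R0=0x11 R1=0xff R2=0xa8 R3=0x57 R4=0x10  N=0 Z=0
-- IRQ taken; context saved, return-PC = 7 --

SAVED = 0x10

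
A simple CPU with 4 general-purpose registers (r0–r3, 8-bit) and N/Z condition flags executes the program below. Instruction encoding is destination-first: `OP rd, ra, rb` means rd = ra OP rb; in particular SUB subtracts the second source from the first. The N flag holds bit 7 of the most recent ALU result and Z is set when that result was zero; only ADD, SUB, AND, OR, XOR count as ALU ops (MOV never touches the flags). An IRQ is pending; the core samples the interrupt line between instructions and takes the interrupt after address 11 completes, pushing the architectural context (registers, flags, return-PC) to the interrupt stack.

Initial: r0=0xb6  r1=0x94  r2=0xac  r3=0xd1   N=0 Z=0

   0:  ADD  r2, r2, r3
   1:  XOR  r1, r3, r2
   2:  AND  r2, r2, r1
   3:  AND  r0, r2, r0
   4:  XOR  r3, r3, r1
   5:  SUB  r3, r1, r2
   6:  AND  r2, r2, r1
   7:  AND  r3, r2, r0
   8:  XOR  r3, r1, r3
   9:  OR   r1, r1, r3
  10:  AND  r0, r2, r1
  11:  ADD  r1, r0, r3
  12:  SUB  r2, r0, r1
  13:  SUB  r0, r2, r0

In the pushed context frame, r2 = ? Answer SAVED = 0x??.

after  0: r0=0xb6 r1=0x94 r2=0x7d r3=0xd1  N=0 Z=0
after  1: r0=0xb6 r1=0xac r2=0x7d r3=0xd1  N=1 Z=0
after  2: r0=0xb6 r1=0xac r2=0x2c r3=0xd1  N=0 Z=0
after  3: r0=0x24 r1=0xac r2=0x2c r3=0xd1  N=0 Z=0
after  4: r0=0x24 r1=0xac r2=0x2c r3=0x7d  N=0 Z=0
after  5: r0=0x24 r1=0xac r2=0x2c r3=0x80  N=1 Z=0
after  6: r0=0x24 r1=0xac r2=0x2c r3=0x80  N=0 Z=0
after  7: r0=0x24 r1=0xac r2=0x2c r3=0x24  N=0 Z=0
after  8: r0=0x24 r1=0xac r2=0x2c r3=0x88  N=1 Z=0
after  9: r0=0x24 r1=0xac r2=0x2c r3=0x88  N=1 Z=0
after 10: r0=0x2c r1=0xac r2=0x2c r3=0x88  N=0 Z=0
after 11: r0=0x2c r1=0xb4 r2=0x2c r3=0x88  N=1 Z=0
-- IRQ taken; context saved, return-PC = 12 --

SAVED = 0x2c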